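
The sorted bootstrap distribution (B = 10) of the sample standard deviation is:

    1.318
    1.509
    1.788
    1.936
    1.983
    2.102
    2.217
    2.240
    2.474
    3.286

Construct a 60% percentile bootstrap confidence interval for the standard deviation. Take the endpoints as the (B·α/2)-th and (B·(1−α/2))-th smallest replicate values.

α = 0.40; lower rank = 10 × 0.200 = 2; upper rank = 10 × 0.800 = 8.
The 2nd smallest replicate is 1.509; the 8th is 2.240.

(1.509, 2.240)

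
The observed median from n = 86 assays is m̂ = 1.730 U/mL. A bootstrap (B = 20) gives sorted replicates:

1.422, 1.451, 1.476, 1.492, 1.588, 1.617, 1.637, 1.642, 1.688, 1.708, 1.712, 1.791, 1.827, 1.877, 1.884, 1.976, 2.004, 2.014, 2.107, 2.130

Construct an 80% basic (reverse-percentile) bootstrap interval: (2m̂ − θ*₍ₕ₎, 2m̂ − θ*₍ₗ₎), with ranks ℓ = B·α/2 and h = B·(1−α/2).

Percentile endpoints at ranks 2 and 18: θ*₍2₎ = 1.451, θ*₍18₎ = 2.014.
Basic interval reflects these around m̂:
  lower = 2 × 1.730 − 2.014 = 1.446
  upper = 2 × 1.730 − 1.451 = 2.009

(1.446, 2.009)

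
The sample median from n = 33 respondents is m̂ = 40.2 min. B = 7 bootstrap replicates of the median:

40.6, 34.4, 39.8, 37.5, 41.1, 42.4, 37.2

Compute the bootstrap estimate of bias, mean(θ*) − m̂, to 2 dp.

mean(θ*) = (40.6 + 34.4 + 39.8 + 37.5 + 41.1 + 42.4 + 37.2) / 7 = 39.000
bias = 39.000 − 40.2

bias = −1.20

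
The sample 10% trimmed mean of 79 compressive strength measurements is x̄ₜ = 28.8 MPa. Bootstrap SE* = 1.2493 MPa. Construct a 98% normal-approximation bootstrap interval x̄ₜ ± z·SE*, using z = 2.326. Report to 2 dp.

Margin = 2.326 × 1.2493 = 2.906
Interval: 28.8 ± 2.906

(25.89, 31.71)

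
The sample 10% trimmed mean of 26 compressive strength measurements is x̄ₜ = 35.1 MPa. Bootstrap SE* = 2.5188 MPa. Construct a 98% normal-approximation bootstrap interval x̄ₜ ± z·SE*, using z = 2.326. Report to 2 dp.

Margin = 2.326 × 2.5188 = 5.859
Interval: 35.1 ± 5.859

(29.24, 40.96)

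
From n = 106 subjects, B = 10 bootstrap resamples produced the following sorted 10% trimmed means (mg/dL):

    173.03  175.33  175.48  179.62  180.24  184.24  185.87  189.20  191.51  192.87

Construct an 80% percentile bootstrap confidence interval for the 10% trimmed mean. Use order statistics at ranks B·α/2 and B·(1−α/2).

α = 0.20; lower rank = 10 × 0.100 = 1; upper rank = 10 × 0.900 = 9.
The 1st smallest replicate is 173.03; the 9th is 191.51.

(173.03, 191.51)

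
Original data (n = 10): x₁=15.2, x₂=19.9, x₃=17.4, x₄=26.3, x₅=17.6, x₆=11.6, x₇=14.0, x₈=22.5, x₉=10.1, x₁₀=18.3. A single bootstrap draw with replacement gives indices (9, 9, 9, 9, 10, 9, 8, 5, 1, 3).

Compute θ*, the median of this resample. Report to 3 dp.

θ* = 12.650

Resample values: 10.1, 10.1, 10.1, 10.1, 18.3, 10.1, 22.5, 17.6, 15.2, 17.4.
Sorted: 10.1, 10.1, 10.1, 10.1, 10.1, 15.2, 17.4, 17.6, 18.3, 22.5
Median = average of the two middle values = 12.650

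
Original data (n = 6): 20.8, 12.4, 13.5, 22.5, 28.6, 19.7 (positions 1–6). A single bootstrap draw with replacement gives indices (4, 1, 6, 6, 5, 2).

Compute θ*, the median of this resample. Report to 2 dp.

Resample values: 22.5, 20.8, 19.7, 19.7, 28.6, 12.4.
Sorted: 12.4, 19.7, 19.7, 20.8, 22.5, 28.6
Median = average of the two middle values = 20.25

θ* = 20.25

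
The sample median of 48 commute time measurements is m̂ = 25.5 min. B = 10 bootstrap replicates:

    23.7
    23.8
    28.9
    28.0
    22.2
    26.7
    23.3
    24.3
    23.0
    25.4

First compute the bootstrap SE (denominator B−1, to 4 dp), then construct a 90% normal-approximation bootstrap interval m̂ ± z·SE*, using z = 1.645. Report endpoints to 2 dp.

Mean of replicates = 24.9300; sum of squared deviations = 45.5610; SE* = √(45.5610/9) = 2.2500
Margin = 1.645 × 2.2500 = 3.701
Interval: 25.5 ± 3.701

(21.80, 29.20)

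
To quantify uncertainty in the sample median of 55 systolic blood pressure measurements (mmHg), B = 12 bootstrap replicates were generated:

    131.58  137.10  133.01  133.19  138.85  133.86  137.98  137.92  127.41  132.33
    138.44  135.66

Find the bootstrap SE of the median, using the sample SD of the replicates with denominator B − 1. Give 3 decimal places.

SE* = 3.481

Bootstrap SE is the standard deviation of the 12 replicate medians.
Mean of replicates: (131.58 + 137.10 + 133.01 + 133.19 + 138.85 + 133.86 + 137.98 + 137.92 + 127.41 + 132.33 + 138.44 + 135.66) / 12 = 1617.3300 / 12 = 134.7775
Sum of squared deviations: (−3.1975)² + (+2.3225)² + (−1.7675)² + (−1.5875)² + (+4.0725)² + (−0.9175)² + (+3.2025)² + (+3.1425)² + (−7.3675)² + (−2.4475)² + (+3.6625)² + (+0.8825)² = 133.2836
Variance = 133.2836 / 11 = 12.1167
SE* = √12.1167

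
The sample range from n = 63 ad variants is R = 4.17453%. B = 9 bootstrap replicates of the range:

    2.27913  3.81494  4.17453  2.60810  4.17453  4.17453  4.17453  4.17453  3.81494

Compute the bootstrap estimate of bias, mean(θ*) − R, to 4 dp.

mean(θ*) = (2.27913 + 3.81494 + 4.17453 + 2.60810 + 4.17453 + 4.17453 + 4.17453 + 4.17453 + 3.81494) / 9 = 3.70997
bias = 3.70997 − 4.17453

bias = −0.4646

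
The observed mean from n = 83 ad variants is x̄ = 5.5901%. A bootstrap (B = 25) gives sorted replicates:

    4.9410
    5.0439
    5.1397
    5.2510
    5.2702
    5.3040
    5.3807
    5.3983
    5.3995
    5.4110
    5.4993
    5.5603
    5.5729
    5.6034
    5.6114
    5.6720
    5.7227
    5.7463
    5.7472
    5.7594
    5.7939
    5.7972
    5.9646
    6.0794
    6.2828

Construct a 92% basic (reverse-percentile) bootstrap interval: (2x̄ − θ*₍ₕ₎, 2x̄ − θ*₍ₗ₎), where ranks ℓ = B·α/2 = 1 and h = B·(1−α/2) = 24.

Percentile endpoints at ranks 1 and 24: θ*₍1₎ = 4.9410, θ*₍24₎ = 6.0794.
Basic interval reflects these around x̄:
  lower = 2 × 5.5901 − 6.0794 = 5.1008
  upper = 2 × 5.5901 − 4.9410 = 6.2392

(5.1008, 6.2392)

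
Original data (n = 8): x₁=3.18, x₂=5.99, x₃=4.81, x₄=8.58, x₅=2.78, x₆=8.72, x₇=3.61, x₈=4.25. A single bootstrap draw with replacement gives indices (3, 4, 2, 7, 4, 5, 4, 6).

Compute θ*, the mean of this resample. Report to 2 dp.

θ* = 6.46

Resample values: 4.81, 8.58, 5.99, 3.61, 8.58, 2.78, 8.58, 8.72.
Mean = (4.81 + 8.58 + 5.99 + 3.61 + 8.58 + 2.78 + 8.58 + 8.72) / 8 = 51.650 / 8 = 6.46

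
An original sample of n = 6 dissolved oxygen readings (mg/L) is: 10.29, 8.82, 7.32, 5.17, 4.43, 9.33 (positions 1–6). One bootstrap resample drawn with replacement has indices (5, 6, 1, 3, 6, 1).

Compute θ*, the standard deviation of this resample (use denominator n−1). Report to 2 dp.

θ* = 2.27

Resample values: 4.43, 9.33, 10.29, 7.32, 9.33, 10.29.
Mean = 8.4983; sum of squared deviations = 25.7433
s² = 25.7433 / 5 = 5.1487
s = √5.1487 = 2.27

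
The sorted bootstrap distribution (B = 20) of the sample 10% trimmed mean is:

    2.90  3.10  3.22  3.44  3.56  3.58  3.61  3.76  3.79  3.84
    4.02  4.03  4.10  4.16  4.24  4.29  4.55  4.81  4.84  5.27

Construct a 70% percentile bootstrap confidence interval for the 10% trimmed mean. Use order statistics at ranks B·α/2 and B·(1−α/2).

α = 0.30; lower rank = 20 × 0.150 = 3; upper rank = 20 × 0.850 = 17.
The 3rd smallest replicate is 3.22; the 17th is 4.55.

(3.22, 4.55)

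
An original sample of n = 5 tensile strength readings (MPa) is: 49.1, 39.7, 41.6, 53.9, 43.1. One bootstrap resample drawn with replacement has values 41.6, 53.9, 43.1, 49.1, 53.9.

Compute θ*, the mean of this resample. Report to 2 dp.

θ* = 48.32

Mean = (41.6 + 53.9 + 43.1 + 49.1 + 53.9) / 5 = 241.60 / 5 = 48.32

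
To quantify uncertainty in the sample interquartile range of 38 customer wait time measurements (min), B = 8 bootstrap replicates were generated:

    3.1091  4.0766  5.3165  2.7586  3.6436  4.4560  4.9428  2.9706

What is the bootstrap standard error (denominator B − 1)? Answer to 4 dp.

SE* = 0.9480

Bootstrap SE is the standard deviation of the 8 replicate interquartile ranges.
Mean of replicates: (3.1091 + 4.0766 + 5.3165 + 2.7586 + 3.6436 + 4.4560 + 4.9428 + 2.9706) / 8 = 31.27380 / 8 = 3.90923
Sum of squared deviations: (−0.80012)² + (+0.16737)² + (+1.40727)² + (−1.15063)² + (−0.26562)² + (+0.54678)² + (+1.03357)² + (−0.93863)² = 6.29139
Variance = 6.29139 / 7 = 0.89877
SE* = √0.89877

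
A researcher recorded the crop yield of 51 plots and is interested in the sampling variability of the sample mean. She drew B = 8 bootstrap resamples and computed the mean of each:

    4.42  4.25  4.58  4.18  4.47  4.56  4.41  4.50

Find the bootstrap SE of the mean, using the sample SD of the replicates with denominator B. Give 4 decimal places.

Bootstrap SE is the standard deviation of the 8 replicate means.
Mean of replicates: (4.42 + 4.25 + 4.58 + 4.18 + 4.47 + 4.56 + 4.41 + 4.50) / 8 = 35.37000 / 8 = 4.42125
Sum of squared deviations: (−0.00125)² + (−0.17125)² + (+0.15875)² + (−0.24125)² + (+0.04875)² + (+0.13875)² + (−0.01125)² + (+0.07875)² = 0.14069
Variance = 0.14069 / 8 = 0.01759
SE* = √0.01759

SE* = 0.1326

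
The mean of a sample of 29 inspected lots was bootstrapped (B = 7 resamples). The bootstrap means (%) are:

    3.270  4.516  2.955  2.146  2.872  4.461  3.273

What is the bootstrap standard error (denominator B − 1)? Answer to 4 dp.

SE* = 0.8602

Bootstrap SE is the standard deviation of the 7 replicate means.
Mean of replicates: (3.270 + 4.516 + 2.955 + 2.146 + 2.872 + 4.461 + 3.273) / 7 = 23.49300 / 7 = 3.35614
Sum of squared deviations: (−0.08614)² + (+1.15986)² + (−0.40114)² + (−1.21014)² + (−0.48414)² + (+1.10486)² + (−0.08314)² = 4.44007
Variance = 4.44007 / 6 = 0.74001
SE* = √0.74001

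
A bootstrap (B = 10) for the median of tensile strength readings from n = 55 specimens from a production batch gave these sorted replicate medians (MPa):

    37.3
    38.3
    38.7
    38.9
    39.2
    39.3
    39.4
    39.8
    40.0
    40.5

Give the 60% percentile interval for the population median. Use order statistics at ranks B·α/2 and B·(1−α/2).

(38.3, 39.8)

α = 0.40; lower rank = 10 × 0.200 = 2; upper rank = 10 × 0.800 = 8.
The 2nd smallest replicate is 38.3; the 8th is 39.8.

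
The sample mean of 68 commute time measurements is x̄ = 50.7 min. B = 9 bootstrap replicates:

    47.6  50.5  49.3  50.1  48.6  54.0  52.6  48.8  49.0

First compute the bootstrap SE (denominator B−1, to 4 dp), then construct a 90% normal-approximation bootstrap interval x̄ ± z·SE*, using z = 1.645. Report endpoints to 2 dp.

Mean of replicates = 50.0556; sum of squared deviations = 33.6422; SE* = √(33.6422/8) = 2.0507
Margin = 1.645 × 2.0507 = 3.373
Interval: 50.7 ± 3.373

(47.33, 54.07)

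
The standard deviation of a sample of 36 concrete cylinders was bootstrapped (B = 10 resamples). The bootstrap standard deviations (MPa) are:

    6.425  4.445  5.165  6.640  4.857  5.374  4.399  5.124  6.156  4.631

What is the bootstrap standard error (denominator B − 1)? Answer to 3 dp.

SE* = 0.819

Bootstrap SE is the standard deviation of the 10 replicate standard deviations.
Mean of replicates: (6.425 + 4.445 + 5.165 + 6.640 + 4.857 + 5.374 + 4.399 + 5.124 + 6.156 + 4.631) / 10 = 53.2160 / 10 = 5.3216
Sum of squared deviations: (+1.1034)² + (−0.8766)² + (−0.1566)² + (+1.3184)² + (−0.4646)² + (+0.0524)² + (−0.9226)² + (−0.1976)² + (+0.8344)² + (−0.6906)² = 6.0306
Variance = 6.0306 / 9 = 0.6701
SE* = √0.6701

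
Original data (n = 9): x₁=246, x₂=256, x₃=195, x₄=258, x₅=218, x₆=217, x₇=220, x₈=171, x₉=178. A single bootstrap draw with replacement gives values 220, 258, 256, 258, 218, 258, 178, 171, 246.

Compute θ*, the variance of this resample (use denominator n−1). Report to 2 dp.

θ* = 1213.44

Mean = 229.2222; sum of squared deviations = 9707.5556
s² = 9707.5556 / 8 = 1213.4444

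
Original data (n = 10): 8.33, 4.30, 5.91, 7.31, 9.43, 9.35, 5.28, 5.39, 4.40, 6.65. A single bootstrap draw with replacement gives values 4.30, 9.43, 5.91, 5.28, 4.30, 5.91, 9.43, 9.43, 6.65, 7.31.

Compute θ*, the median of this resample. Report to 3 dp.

Sorted: 4.30, 4.30, 5.28, 5.91, 5.91, 6.65, 7.31, 9.43, 9.43, 9.43
Median = average of the two middle values = 6.280

θ* = 6.280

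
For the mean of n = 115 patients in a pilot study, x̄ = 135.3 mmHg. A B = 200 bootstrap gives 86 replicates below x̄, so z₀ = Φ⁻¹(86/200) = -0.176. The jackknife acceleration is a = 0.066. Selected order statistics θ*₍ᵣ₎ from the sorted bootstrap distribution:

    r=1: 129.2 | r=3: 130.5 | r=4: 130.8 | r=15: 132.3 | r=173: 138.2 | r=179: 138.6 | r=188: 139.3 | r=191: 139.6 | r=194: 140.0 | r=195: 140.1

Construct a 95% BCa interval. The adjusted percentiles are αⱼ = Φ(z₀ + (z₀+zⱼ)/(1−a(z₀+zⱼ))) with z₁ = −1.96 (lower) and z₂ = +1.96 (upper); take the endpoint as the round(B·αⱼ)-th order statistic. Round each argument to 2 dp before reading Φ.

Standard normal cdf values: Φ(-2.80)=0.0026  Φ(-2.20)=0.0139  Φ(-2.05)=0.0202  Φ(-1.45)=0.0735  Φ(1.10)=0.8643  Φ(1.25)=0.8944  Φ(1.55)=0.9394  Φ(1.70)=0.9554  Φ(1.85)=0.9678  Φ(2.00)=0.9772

Lower: z₀ + z₁ = -0.176 + (-1.960) = -2.136; 1 − a(z₀+z₁) = 1 − (0.066)(-2.136) = 1.1410; argument = -0.176 + (-2.136)/1.1410 = -2.0481 → -2.05.
α₁ = Φ(-2.05) = 0.0202; rank = round(200 × 0.0202) = 4; θ*₍4₎ = 130.8.
Upper: z₀ + z₂ = 1.784; 1 − a(z₀+z₂) = 0.8823; argument = 1.8461 → 1.85; α₂ = 0.9678; rank = 194; θ*₍194₎ = 140.0.

(130.8, 140.0)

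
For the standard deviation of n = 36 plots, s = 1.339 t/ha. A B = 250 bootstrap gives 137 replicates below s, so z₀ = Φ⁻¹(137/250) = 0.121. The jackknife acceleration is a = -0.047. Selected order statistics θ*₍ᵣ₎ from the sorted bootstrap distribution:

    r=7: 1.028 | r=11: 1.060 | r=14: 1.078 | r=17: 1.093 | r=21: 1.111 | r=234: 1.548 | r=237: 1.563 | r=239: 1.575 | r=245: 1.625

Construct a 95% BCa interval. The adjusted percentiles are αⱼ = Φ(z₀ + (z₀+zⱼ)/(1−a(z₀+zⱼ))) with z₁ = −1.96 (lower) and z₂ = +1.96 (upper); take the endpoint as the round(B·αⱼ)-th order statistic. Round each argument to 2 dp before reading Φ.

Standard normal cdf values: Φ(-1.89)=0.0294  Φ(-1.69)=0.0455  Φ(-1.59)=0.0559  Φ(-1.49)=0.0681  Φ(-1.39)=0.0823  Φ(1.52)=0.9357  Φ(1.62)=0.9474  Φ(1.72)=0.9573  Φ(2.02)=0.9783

(1.028, 1.625)

Lower: z₀ + z₁ = 0.121 + (-1.960) = -1.839; 1 − a(z₀+z₁) = 1 − (-0.047)(-1.839) = 0.9136; argument = 0.121 + (-1.839)/0.9136 = -1.8920 → -1.89.
α₁ = Φ(-1.89) = 0.0294; rank = round(250 × 0.0294) = 7; θ*₍7₎ = 1.028.
Upper: z₀ + z₂ = 2.081; 1 − a(z₀+z₂) = 1.0978; argument = 2.0166 → 2.02; α₂ = 0.9783; rank = 245; θ*₍245₎ = 1.625.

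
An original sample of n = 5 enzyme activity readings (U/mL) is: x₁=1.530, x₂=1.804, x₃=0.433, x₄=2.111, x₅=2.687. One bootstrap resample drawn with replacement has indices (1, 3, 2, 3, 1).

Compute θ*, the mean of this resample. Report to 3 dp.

Resample values: 1.530, 0.433, 1.804, 0.433, 1.530.
Mean = (1.530 + 0.433 + 1.804 + 0.433 + 1.530) / 5 = 5.7300 / 5 = 1.146

θ* = 1.146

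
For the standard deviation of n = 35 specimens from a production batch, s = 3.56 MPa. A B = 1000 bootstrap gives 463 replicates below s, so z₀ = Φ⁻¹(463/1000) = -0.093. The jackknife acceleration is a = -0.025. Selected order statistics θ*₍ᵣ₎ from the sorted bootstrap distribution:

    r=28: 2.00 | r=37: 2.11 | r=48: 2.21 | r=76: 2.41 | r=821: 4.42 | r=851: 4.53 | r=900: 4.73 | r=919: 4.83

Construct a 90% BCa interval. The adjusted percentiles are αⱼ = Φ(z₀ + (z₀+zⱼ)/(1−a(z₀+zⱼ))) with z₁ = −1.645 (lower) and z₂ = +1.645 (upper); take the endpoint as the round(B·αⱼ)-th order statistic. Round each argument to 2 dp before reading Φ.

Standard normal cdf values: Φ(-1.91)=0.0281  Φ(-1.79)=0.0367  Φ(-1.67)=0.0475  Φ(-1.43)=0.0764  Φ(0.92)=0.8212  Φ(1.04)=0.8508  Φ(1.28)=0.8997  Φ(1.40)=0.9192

Lower: z₀ + z₁ = -0.093 + (-1.645) = -1.738; 1 − a(z₀+z₁) = 1 − (-0.025)(-1.738) = 0.9566; argument = -0.093 + (-1.738)/0.9566 = -1.9099 → -1.91.
α₁ = Φ(-1.91) = 0.0281; rank = round(1000 × 0.0281) = 28; θ*₍28₎ = 2.00.
Upper: z₀ + z₂ = 1.552; 1 − a(z₀+z₂) = 1.0388; argument = 1.4010 → 1.40; α₂ = 0.9192; rank = 919; θ*₍919₎ = 4.83.

(2.00, 4.83)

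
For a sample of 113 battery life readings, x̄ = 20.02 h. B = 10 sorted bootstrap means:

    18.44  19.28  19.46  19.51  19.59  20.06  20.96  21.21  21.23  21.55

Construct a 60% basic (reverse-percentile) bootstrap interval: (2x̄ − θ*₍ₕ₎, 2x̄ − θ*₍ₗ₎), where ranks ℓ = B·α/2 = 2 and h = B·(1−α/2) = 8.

(18.83, 20.76)

Percentile endpoints at ranks 2 and 8: θ*₍2₎ = 19.28, θ*₍8₎ = 21.21.
Basic interval reflects these around x̄:
  lower = 2 × 20.02 − 21.21 = 18.83
  upper = 2 × 20.02 − 19.28 = 20.76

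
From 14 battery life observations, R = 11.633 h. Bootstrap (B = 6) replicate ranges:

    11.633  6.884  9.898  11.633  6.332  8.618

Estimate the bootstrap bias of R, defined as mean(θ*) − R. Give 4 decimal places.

mean(θ*) = (11.633 + 6.884 + 9.898 + 11.633 + 6.332 + 8.618) / 6 = 9.16633
bias = 9.16633 − 11.633

bias = −2.4667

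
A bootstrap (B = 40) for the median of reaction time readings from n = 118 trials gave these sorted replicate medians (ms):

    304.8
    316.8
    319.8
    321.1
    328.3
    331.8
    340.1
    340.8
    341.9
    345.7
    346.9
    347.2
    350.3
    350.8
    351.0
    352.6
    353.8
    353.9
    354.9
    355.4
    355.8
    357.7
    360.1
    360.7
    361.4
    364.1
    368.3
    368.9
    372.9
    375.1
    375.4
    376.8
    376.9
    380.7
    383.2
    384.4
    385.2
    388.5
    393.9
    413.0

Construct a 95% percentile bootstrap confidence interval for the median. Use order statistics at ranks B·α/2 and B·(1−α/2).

(304.8, 393.9)

α = 0.05; lower rank = 40 × 0.025 = 1; upper rank = 40 × 0.975 = 39.
The 1st smallest replicate is 304.8; the 39th is 393.9.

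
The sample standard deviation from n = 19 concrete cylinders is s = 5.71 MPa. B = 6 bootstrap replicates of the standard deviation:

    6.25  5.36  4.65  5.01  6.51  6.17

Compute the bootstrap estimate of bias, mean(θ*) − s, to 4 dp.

bias = −0.0517

mean(θ*) = (6.25 + 5.36 + 4.65 + 5.01 + 6.51 + 6.17) / 6 = 5.65833
bias = 5.65833 − 5.71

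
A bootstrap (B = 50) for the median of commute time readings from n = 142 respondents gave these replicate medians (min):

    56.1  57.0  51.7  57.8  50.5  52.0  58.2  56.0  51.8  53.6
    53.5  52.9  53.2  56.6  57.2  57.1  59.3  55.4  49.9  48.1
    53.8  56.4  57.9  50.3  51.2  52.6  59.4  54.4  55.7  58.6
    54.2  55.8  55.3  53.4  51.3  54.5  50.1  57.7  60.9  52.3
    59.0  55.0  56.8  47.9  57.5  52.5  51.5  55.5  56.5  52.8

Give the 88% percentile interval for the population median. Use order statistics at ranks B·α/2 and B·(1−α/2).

(49.9, 59.0)

Sorted replicates: 47.9, 48.1, 49.9, 50.1, 50.3, 50.5, 51.2, 51.3, 51.5, 51.7, 51.8, 52.0, 52.3, 52.5, 52.6, 52.8, 52.9, 53.2, 53.4, 53.5, 53.6, 53.8, 54.2, 54.4, 54.5, 55.0, 55.3, 55.4, 55.5, 55.7, 55.8, 56.0, 56.1, 56.4, 56.5, 56.6, 56.8, 57.0, 57.1, 57.2, 57.5, 57.7, 57.8, 57.9, 58.2, 58.6, 59.0, 59.3, 59.4, 60.9
α = 0.12; lower rank = 50 × 0.060 = 3; upper rank = 50 × 0.940 = 47.
The 3rd smallest replicate is 49.9; the 47th is 59.0.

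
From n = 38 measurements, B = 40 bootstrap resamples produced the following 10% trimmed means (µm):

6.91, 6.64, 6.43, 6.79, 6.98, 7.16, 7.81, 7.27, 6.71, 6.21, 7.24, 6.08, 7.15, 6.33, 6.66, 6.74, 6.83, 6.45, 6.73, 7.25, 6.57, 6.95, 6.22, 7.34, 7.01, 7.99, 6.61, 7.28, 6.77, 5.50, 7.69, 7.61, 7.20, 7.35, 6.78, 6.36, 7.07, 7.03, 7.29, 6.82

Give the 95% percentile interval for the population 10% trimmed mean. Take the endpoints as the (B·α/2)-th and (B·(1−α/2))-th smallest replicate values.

(5.50, 7.81)

Sorted replicates: 5.50, 6.08, 6.21, 6.22, 6.33, 6.36, 6.43, 6.45, 6.57, 6.61, 6.64, 6.66, 6.71, 6.73, 6.74, 6.77, 6.78, 6.79, 6.82, 6.83, 6.91, 6.95, 6.98, 7.01, 7.03, 7.07, 7.15, 7.16, 7.20, 7.24, 7.25, 7.27, 7.28, 7.29, 7.34, 7.35, 7.61, 7.69, 7.81, 7.99
α = 0.05; lower rank = 40 × 0.025 = 1; upper rank = 40 × 0.975 = 39.
The 1st smallest replicate is 5.50; the 39th is 7.81.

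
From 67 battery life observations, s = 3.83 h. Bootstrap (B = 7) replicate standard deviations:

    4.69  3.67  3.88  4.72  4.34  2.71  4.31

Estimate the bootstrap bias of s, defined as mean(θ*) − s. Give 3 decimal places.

mean(θ*) = (4.69 + 3.67 + 3.88 + 4.72 + 4.34 + 2.71 + 4.31) / 7 = 4.0457
bias = 4.0457 − 3.83

bias = +0.216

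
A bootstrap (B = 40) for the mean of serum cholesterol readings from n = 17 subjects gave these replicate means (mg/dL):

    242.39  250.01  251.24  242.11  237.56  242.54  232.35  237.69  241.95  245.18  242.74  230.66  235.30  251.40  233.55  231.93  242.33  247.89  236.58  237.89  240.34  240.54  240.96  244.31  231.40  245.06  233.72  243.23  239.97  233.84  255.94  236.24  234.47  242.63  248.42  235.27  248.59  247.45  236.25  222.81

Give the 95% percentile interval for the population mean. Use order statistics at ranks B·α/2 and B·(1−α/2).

Sorted replicates: 222.81, 230.66, 231.40, 231.93, 232.35, 233.55, 233.72, 233.84, 234.47, 235.27, 235.30, 236.24, 236.25, 236.58, 237.56, 237.69, 237.89, 239.97, 240.34, 240.54, 240.96, 241.95, 242.11, 242.33, 242.39, 242.54, 242.63, 242.74, 243.23, 244.31, 245.06, 245.18, 247.45, 247.89, 248.42, 248.59, 250.01, 251.24, 251.40, 255.94
α = 0.05; lower rank = 40 × 0.025 = 1; upper rank = 40 × 0.975 = 39.
The 1st smallest replicate is 222.81; the 39th is 251.40.

(222.81, 251.40)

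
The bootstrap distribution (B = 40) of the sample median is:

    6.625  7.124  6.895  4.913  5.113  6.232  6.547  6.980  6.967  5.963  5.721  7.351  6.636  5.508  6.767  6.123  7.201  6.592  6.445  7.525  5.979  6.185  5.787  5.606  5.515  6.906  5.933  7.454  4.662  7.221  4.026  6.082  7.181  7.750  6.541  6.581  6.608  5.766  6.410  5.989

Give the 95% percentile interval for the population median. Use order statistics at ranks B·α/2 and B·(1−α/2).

Sorted replicates: 4.026, 4.662, 4.913, 5.113, 5.508, 5.515, 5.606, 5.721, 5.766, 5.787, 5.933, 5.963, 5.979, 5.989, 6.082, 6.123, 6.185, 6.232, 6.410, 6.445, 6.541, 6.547, 6.581, 6.592, 6.608, 6.625, 6.636, 6.767, 6.895, 6.906, 6.967, 6.980, 7.124, 7.181, 7.201, 7.221, 7.351, 7.454, 7.525, 7.750
α = 0.05; lower rank = 40 × 0.025 = 1; upper rank = 40 × 0.975 = 39.
The 1st smallest replicate is 4.026; the 39th is 7.525.

(4.026, 7.525)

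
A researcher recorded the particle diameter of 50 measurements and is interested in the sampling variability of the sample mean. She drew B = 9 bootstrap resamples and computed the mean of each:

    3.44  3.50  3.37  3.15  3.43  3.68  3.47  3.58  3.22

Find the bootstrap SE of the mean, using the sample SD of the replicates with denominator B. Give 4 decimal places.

Bootstrap SE is the standard deviation of the 9 replicate means.
Mean of replicates: (3.44 + 3.50 + 3.37 + 3.15 + 3.43 + 3.68 + 3.47 + 3.58 + 3.22) / 9 = 30.84000 / 9 = 3.42667
Sum of squared deviations: (+0.01333)² + (+0.07333)² + (−0.05667)² + (−0.27667)² + (+0.00333)² + (+0.25333)² + (+0.04333)² + (+0.15333)² + (−0.20667)² = 0.21760
Variance = 0.21760 / 9 = 0.02418
SE* = √0.02418

SE* = 0.1555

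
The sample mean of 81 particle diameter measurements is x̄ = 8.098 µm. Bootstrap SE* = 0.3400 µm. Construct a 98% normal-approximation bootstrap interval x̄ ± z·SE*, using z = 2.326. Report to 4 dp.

(7.3072, 8.8888)

Margin = 2.326 × 0.3400 = 0.79084
Interval: 8.098 ± 0.79084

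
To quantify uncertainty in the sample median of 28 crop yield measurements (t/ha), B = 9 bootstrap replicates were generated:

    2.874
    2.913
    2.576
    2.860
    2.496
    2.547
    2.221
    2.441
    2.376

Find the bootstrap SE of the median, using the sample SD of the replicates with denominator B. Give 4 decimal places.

Bootstrap SE is the standard deviation of the 9 replicate medians.
Mean of replicates: (2.874 + 2.913 + 2.576 + 2.860 + 2.496 + 2.547 + 2.221 + 2.441 + 2.376) / 9 = 23.30400 / 9 = 2.58933
Sum of squared deviations: (+0.28467)² + (+0.32367)² + (−0.01333)² + (+0.27067)² + (−0.09333)² + (−0.04233)² + (−0.36833)² + (−0.14833)² + (−0.21333)² = 0.47292
Variance = 0.47292 / 9 = 0.05255
SE* = √0.05255

SE* = 0.2292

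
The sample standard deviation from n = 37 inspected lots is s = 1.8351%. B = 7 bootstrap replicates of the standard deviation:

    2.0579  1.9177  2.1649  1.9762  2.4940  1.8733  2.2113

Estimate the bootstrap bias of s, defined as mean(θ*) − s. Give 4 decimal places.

bias = +0.2642

mean(θ*) = (2.0579 + 1.9177 + 2.1649 + 1.9762 + 2.4940 + 1.8733 + 2.2113) / 7 = 2.09933
bias = 2.09933 − 1.8351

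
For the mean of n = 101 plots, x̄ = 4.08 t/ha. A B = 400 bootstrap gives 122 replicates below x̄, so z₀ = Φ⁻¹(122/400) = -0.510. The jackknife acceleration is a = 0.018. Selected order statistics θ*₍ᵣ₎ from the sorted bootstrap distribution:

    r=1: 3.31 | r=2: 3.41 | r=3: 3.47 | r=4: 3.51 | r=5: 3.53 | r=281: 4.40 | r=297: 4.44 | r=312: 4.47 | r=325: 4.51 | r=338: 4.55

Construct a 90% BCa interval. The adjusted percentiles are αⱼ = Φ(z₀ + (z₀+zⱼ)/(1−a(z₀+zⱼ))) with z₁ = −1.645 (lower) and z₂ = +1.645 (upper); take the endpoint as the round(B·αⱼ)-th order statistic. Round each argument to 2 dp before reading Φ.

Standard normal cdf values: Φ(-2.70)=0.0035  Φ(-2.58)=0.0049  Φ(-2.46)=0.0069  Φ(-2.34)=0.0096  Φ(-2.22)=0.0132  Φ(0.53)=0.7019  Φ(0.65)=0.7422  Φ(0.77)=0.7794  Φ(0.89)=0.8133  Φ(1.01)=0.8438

Lower: z₀ + z₁ = -0.510 + (-1.645) = -2.155; 1 − a(z₀+z₁) = 1 − (0.018)(-2.155) = 1.0388; argument = -0.510 + (-2.155)/1.0388 = -2.5845 → -2.58.
α₁ = Φ(-2.58) = 0.0049; rank = round(400 × 0.0049) = 2; θ*₍2₎ = 3.41.
Upper: z₀ + z₂ = 1.135; 1 − a(z₀+z₂) = 0.9796; argument = 0.6487 → 0.65; α₂ = 0.7422; rank = 297; θ*₍297₎ = 4.44.

(3.41, 4.44)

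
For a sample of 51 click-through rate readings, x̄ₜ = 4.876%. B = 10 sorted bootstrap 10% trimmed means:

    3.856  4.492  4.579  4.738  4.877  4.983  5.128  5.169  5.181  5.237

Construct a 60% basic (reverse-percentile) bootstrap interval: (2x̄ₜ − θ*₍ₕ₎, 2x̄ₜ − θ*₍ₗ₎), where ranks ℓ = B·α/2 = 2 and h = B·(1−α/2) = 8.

(4.583, 5.260)

Percentile endpoints at ranks 2 and 8: θ*₍2₎ = 4.492, θ*₍8₎ = 5.169.
Basic interval reflects these around x̄ₜ:
  lower = 2 × 4.876 − 5.169 = 4.583
  upper = 2 × 4.876 − 4.492 = 5.260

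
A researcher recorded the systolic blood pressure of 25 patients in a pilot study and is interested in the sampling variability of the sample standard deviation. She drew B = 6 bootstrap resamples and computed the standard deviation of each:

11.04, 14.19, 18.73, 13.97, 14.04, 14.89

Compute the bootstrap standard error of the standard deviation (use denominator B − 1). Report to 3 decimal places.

SE* = 2.474

Bootstrap SE is the standard deviation of the 6 replicate standard deviations.
Mean of replicates: (11.04 + 14.19 + 18.73 + 13.97 + 14.04 + 14.89) / 6 = 86.8600 / 6 = 14.4767
Sum of squared deviations: (−3.4367)² + (−0.2867)² + (+4.2533)² + (−0.5067)² + (−0.4367)² + (+0.4133)² = 30.6019
Variance = 30.6019 / 5 = 6.1204
SE* = √6.1204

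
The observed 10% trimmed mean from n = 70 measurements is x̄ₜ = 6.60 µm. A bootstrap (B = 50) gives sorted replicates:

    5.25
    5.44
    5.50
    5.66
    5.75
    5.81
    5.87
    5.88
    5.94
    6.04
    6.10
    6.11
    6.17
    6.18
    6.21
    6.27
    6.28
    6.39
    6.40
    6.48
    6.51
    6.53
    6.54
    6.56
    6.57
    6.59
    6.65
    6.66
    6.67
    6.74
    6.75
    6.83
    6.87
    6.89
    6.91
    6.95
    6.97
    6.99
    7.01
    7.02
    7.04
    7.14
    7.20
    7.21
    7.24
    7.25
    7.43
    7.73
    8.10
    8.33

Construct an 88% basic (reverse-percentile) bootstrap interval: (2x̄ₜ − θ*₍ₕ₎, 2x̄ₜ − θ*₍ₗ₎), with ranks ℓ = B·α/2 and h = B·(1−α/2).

Percentile endpoints at ranks 3 and 47: θ*₍3₎ = 5.50, θ*₍47₎ = 7.43.
Basic interval reflects these around x̄ₜ:
  lower = 2 × 6.60 − 7.43 = 5.77
  upper = 2 × 6.60 − 5.50 = 7.70

(5.77, 7.70)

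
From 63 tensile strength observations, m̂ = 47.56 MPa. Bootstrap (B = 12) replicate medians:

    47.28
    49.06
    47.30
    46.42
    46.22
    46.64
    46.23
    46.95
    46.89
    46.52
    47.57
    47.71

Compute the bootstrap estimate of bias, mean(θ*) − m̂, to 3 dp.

bias = −0.494

mean(θ*) = (47.28 + 49.06 + 47.30 + 46.42 + 46.22 + 46.64 + 46.23 + 46.95 + 46.89 + 46.52 + 47.57 + 47.71) / 12 = 47.0658
bias = 47.0658 − 47.56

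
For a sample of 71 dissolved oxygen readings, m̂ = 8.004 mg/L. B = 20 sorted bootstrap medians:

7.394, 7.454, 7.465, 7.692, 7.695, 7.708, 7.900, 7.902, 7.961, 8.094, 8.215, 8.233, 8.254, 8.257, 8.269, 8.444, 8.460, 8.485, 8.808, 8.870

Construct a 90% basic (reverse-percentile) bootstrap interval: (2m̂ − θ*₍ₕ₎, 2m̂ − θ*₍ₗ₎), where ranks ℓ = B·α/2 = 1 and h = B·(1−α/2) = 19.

(7.200, 8.614)

Percentile endpoints at ranks 1 and 19: θ*₍1₎ = 7.394, θ*₍19₎ = 8.808.
Basic interval reflects these around m̂:
  lower = 2 × 8.004 − 8.808 = 7.200
  upper = 2 × 8.004 − 7.394 = 8.614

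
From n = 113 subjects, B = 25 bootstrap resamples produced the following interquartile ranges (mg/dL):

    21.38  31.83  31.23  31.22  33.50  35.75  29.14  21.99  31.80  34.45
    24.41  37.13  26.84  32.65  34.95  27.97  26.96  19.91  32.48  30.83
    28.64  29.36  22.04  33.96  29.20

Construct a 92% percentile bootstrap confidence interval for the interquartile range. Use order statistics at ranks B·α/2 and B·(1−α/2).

(19.91, 35.75)

Sorted replicates: 19.91, 21.38, 21.99, 22.04, 24.41, 26.84, 26.96, 27.97, 28.64, 29.14, 29.20, 29.36, 30.83, 31.22, 31.23, 31.80, 31.83, 32.48, 32.65, 33.50, 33.96, 34.45, 34.95, 35.75, 37.13
α = 0.08; lower rank = 25 × 0.040 = 1; upper rank = 25 × 0.960 = 24.
The 1st smallest replicate is 19.91; the 24th is 35.75.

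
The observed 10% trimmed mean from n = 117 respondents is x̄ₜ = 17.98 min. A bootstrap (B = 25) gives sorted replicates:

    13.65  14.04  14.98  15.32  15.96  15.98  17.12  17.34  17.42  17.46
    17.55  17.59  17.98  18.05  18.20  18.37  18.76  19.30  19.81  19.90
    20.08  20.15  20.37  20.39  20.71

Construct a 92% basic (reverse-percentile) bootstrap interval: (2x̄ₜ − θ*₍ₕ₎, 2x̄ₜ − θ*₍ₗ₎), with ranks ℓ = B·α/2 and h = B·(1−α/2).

(15.57, 22.31)

Percentile endpoints at ranks 1 and 24: θ*₍1₎ = 13.65, θ*₍24₎ = 20.39.
Basic interval reflects these around x̄ₜ:
  lower = 2 × 17.98 − 20.39 = 15.57
  upper = 2 × 17.98 − 13.65 = 22.31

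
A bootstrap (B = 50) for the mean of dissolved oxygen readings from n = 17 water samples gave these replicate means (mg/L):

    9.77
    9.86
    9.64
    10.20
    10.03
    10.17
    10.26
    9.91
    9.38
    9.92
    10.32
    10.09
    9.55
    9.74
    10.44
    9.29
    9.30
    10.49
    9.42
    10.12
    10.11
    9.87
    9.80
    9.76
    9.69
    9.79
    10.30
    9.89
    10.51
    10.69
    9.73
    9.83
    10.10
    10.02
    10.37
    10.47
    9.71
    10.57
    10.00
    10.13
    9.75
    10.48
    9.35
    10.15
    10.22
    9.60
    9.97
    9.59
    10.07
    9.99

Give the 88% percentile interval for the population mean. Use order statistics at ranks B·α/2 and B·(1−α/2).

(9.35, 10.49)

Sorted replicates: 9.29, 9.30, 9.35, 9.38, 9.42, 9.55, 9.59, 9.60, 9.64, 9.69, 9.71, 9.73, 9.74, 9.75, 9.76, 9.77, 9.79, 9.80, 9.83, 9.86, 9.87, 9.89, 9.91, 9.92, 9.97, 9.99, 10.00, 10.02, 10.03, 10.07, 10.09, 10.10, 10.11, 10.12, 10.13, 10.15, 10.17, 10.20, 10.22, 10.26, 10.30, 10.32, 10.37, 10.44, 10.47, 10.48, 10.49, 10.51, 10.57, 10.69
α = 0.12; lower rank = 50 × 0.060 = 3; upper rank = 50 × 0.940 = 47.
The 3rd smallest replicate is 9.35; the 47th is 10.49.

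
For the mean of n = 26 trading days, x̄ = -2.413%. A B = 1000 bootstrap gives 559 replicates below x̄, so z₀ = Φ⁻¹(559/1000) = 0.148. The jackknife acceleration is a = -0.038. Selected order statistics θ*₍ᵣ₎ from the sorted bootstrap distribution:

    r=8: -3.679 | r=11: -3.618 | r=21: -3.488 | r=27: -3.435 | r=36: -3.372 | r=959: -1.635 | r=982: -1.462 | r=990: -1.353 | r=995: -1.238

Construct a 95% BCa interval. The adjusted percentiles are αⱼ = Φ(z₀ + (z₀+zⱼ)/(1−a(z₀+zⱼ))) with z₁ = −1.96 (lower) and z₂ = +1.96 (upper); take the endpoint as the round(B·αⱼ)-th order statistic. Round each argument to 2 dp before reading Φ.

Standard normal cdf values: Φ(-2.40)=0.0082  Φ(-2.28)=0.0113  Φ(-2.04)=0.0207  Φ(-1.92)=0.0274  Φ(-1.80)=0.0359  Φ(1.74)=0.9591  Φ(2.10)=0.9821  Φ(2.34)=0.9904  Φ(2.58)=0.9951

Lower: z₀ + z₁ = 0.148 + (-1.960) = -1.812; 1 − a(z₀+z₁) = 1 − (-0.038)(-1.812) = 0.9311; argument = 0.148 + (-1.812)/0.9311 = -1.7980 → -1.80.
α₁ = Φ(-1.80) = 0.0359; rank = round(1000 × 0.0359) = 36; θ*₍36₎ = -3.372.
Upper: z₀ + z₂ = 2.108; 1 − a(z₀+z₂) = 1.0801; argument = 2.0997 → 2.10; α₂ = 0.9821; rank = 982; θ*₍982₎ = -1.462.

(-3.372, -1.462)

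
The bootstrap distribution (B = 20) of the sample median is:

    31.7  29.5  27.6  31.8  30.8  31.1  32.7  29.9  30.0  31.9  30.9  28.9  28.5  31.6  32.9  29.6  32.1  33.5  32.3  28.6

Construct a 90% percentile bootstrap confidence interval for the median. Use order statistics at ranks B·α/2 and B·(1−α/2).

Sorted replicates: 27.6, 28.5, 28.6, 28.9, 29.5, 29.6, 29.9, 30.0, 30.8, 30.9, 31.1, 31.6, 31.7, 31.8, 31.9, 32.1, 32.3, 32.7, 32.9, 33.5
α = 0.10; lower rank = 20 × 0.050 = 1; upper rank = 20 × 0.950 = 19.
The 1st smallest replicate is 27.6; the 19th is 32.9.

(27.6, 32.9)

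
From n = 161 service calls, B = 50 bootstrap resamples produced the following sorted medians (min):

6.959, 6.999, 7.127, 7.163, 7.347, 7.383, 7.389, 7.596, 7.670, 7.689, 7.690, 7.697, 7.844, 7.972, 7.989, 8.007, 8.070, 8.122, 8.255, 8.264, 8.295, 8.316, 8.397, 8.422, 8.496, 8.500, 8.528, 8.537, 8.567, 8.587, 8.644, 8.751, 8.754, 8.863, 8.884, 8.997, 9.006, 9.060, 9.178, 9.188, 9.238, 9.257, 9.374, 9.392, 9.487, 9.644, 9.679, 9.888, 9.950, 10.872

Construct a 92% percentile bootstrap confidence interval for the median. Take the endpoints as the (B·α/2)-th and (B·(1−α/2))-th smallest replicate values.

(6.999, 9.888)

α = 0.08; lower rank = 50 × 0.040 = 2; upper rank = 50 × 0.960 = 48.
The 2nd smallest replicate is 6.999; the 48th is 9.888.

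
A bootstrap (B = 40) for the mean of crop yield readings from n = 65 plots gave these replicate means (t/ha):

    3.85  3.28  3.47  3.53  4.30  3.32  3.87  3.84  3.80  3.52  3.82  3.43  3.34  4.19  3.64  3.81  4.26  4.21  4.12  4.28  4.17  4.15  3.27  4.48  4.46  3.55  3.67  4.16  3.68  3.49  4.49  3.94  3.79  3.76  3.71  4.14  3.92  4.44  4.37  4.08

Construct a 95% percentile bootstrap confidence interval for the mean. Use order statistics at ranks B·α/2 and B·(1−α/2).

(3.27, 4.48)

Sorted replicates: 3.27, 3.28, 3.32, 3.34, 3.43, 3.47, 3.49, 3.52, 3.53, 3.55, 3.64, 3.67, 3.68, 3.71, 3.76, 3.79, 3.80, 3.81, 3.82, 3.84, 3.85, 3.87, 3.92, 3.94, 4.08, 4.12, 4.14, 4.15, 4.16, 4.17, 4.19, 4.21, 4.26, 4.28, 4.30, 4.37, 4.44, 4.46, 4.48, 4.49
α = 0.05; lower rank = 40 × 0.025 = 1; upper rank = 40 × 0.975 = 39.
The 1st smallest replicate is 3.27; the 39th is 4.48.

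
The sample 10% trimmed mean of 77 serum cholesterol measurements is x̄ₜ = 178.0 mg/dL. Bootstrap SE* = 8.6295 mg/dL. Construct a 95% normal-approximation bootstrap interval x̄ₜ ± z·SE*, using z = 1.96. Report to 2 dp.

Margin = 1.96 × 8.6295 = 16.914
Interval: 178.0 ± 16.914

(161.09, 194.91)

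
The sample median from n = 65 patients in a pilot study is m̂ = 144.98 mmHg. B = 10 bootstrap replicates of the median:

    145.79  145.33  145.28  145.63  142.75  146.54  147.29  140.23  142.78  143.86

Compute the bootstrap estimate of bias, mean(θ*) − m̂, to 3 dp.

mean(θ*) = (145.79 + 145.33 + 145.28 + 145.63 + 142.75 + 146.54 + 147.29 + 140.23 + 142.78 + 143.86) / 10 = 144.5480
bias = 144.5480 − 144.98

bias = −0.432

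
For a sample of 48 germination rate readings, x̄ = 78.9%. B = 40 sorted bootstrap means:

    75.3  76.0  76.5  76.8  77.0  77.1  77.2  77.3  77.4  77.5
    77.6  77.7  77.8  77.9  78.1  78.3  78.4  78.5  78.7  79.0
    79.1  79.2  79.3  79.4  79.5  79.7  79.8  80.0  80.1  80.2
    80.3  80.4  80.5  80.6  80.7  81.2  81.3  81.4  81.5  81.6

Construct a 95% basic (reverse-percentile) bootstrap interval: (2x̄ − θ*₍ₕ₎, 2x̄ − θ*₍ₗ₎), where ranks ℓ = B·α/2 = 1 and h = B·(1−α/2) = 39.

(76.3, 82.5)

Percentile endpoints at ranks 1 and 39: θ*₍1₎ = 75.3, θ*₍39₎ = 81.5.
Basic interval reflects these around x̄:
  lower = 2 × 78.9 − 81.5 = 76.3
  upper = 2 × 78.9 − 75.3 = 82.5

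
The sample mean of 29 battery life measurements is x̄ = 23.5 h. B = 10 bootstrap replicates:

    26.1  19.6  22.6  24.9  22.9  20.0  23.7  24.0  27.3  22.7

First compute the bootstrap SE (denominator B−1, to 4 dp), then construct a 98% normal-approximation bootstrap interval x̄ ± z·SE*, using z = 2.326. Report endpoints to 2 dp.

(17.88, 29.12)

Mean of replicates = 23.3800; sum of squared deviations = 52.5760; SE* = √(52.5760/9) = 2.4170
Margin = 2.326 × 2.4170 = 5.622
Interval: 23.5 ± 5.622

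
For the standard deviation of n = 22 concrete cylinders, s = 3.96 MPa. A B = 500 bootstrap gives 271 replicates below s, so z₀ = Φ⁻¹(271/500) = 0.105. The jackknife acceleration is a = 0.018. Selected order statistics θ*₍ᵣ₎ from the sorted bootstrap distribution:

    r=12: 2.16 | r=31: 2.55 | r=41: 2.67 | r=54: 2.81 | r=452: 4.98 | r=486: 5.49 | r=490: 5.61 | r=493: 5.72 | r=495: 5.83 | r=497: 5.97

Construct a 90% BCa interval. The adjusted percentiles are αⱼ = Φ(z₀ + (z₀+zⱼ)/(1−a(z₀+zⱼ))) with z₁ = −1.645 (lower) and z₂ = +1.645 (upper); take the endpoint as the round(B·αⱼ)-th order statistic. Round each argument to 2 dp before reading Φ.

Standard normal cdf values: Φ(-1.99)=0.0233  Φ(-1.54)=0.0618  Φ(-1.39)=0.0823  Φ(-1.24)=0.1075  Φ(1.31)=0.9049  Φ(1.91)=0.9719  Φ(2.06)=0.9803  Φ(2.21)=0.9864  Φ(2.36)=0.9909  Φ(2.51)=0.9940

(2.67, 5.49)

Lower: z₀ + z₁ = 0.105 + (-1.645) = -1.540; 1 − a(z₀+z₁) = 1 − (0.018)(-1.540) = 1.0277; argument = 0.105 + (-1.540)/1.0277 = -1.3935 → -1.39.
α₁ = Φ(-1.39) = 0.0823; rank = round(500 × 0.0823) = 41; θ*₍41₎ = 2.67.
Upper: z₀ + z₂ = 1.750; 1 − a(z₀+z₂) = 0.9685; argument = 1.9119 → 1.91; α₂ = 0.9719; rank = 486; θ*₍486₎ = 5.49.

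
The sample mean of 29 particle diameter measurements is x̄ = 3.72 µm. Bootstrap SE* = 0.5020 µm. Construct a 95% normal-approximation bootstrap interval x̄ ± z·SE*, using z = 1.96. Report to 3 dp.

Margin = 1.96 × 0.5020 = 0.9839
Interval: 3.72 ± 0.9839

(2.736, 4.704)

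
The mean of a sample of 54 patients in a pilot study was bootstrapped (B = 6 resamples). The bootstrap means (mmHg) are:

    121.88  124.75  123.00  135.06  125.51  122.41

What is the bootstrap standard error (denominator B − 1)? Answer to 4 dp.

Bootstrap SE is the standard deviation of the 6 replicate means.
Mean of replicates: (121.88 + 124.75 + 123.00 + 135.06 + 125.51 + 122.41) / 6 = 752.61000 / 6 = 125.43500
Sum of squared deviations: (−3.55500)² + (−0.68500)² + (−2.43500)² + (+9.62500)² + (+0.07500)² + (−3.02500)² = 120.83335
Variance = 120.83335 / 5 = 24.16667
SE* = √24.16667

SE* = 4.9160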